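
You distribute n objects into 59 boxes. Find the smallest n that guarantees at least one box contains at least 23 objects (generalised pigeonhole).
n = (23 − 1)·59 + 1 = 1299

By the generalised pigeonhole principle, to guarantee some box contains ≥ r objects we need more than (r − 1) · k objects total. Threshold: n = (r − 1) · k + 1. With r = 23 and k = 59: n = 22 · 59 + 1 = 1298 + 1 = 1299. For n = 1298 = 22 · 59, we can put exactly 22 objects in every box, avoiding 23 in any single one — so 1299 is tight.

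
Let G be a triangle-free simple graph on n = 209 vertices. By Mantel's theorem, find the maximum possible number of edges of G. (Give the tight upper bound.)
ex(209, K_3) = ⌊209^2/4⌋ = 10920

Mantel (1907): a triangle-free graph on n vertices has at most ⌊n^2/4⌋ edges, with equality for the complete bipartite graph K_{⌊n/2⌋, ⌈n/2⌉}. For n = 209: ⌊209^2/4⌋ = ⌊43681/4⌋ = 10920. The extremal graph is K_{104, 105}, which has 104·105 = 10920 edges.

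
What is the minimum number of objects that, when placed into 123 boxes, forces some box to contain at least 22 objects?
n = (22 − 1)·123 + 1 = 2584

By the generalised pigeonhole principle, to guarantee some box contains ≥ r objects we need more than (r − 1) · k objects total. Threshold: n = (r − 1) · k + 1. With r = 22 and k = 123: n = 21 · 123 + 1 = 2583 + 1 = 2584. For n = 2583 = 21 · 123, we can put exactly 21 objects in every box, avoiding 22 in any single one — so 2584 is tight.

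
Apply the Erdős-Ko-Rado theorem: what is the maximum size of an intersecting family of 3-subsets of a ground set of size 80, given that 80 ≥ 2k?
max |F| = C(79, 2) = 3081

The Erdős-Ko-Rado theorem states: for n ≥ 2k, an intersecting family of k-subsets of an n-element set has size at most C(n − 1, k − 1), with equality for 'star' families {A ⊆ [n] : |A| = k, i ∈ A} (fix an element i). For n = 80, k = 3: C(79, 2) = 3081.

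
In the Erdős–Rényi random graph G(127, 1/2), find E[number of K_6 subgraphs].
E[# K_6] = C(127, 6) · (1/2)^C(6, 2) = 5169379425 / 2^15 ≈ 157756.940460

For each 6-subset S of vertices (there are C(127, 6) = 5169379425 such S), let X_S = 1 if S induces a K_6 (all C(6, 2) = 15 edges present). Then P(X_S = 1) = (1/2)^15 = 1/32768. By linearity of expectation, E[# K_6] = C(127, 6) · (1/2)^15 = 5169379425 / 32768 ≈ 157756.940460.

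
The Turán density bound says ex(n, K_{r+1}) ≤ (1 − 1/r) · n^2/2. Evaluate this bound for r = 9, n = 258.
Turán density bound = (8/9) · 258^2/2 = 29584

Turán's theorem: ex(n, K_{r+1}) is achieved by the complete r-partite Turán graph T(n, r) with parts as balanced as possible, and is at most (1 − 1/r) · n^2/2. For r = 9, n = 258: the density bound is (8/9) · 66564/2 = 29584. The integer-valued extremum is e(T(258, 9)) = 29583, which is strictly less than the density bound 29584 since 9 ∤ 258 (the parts of T(258, 9) cannot all be equal).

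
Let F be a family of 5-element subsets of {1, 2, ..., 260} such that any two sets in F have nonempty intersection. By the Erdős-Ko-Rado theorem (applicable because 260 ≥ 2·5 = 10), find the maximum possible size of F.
max |F| = C(259, 4) = 183181376

Erdős-Ko-Rado (1961): when n ≥ 2k, max |F| = C(n−1, k−1). The bound is attained by the star {A : i ∈ A} for any fixed i ∈ [n]. Here C(260−1, 5−1) = C(259, 4) = 183181376.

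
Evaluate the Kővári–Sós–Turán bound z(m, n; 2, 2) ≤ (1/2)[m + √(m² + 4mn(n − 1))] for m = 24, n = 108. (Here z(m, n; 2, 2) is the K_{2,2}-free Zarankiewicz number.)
z(24, 108; 2, 2) ≤ (1/2)[24 + √(24² + 4·24·108·107)] = (1/2)[24 + √1109952] = 538.7713

Kővári–Sós–Turán: let r_1, ..., r_24 be the row sums and z = Σ r_i the total number of 1s. Each pair of columns can share at most one row with both entries 1 (else a 2×2 all-ones block appears), so Σ_i C(r_i, 2) ≤ C(108, 2) = 5778. By convexity Σ_i C(r_i, 2) ≥ 24·C(z/24, 2) = z(z − 24)/(2·24), giving z² − 24z − 24·108·107 ≤ 0 and hence z ≤ (1/2)[24 + √(576 + 4·277344)] = (1/2)[24 + √1109952] ≈ (1/2)(24 + 1053.5426) = 538.7713.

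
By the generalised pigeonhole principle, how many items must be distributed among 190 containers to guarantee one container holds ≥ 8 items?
n = (8 − 1)·190 + 1 = 1331

By the generalised pigeonhole principle, to guarantee some box contains ≥ r objects we need more than (r − 1) · k objects total. Threshold: n = (r − 1) · k + 1. With r = 8 and k = 190: n = 7 · 190 + 1 = 1330 + 1 = 1331. For n = 1330 = 7 · 190, we can put exactly 7 objects in every box, avoiding 8 in any single one — so 1331 is tight.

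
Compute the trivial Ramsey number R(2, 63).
R(2, 63) = 63

R(2, k) = k for all k ≥ 2: in a 2-colouring of K_k, either some edge is red (a red K_2) or all edges are blue (a blue K_k). And K_{62} coloured all-blue has no blue K_63, so R(2, 63) > 62. Hence R(2, 63) = 63.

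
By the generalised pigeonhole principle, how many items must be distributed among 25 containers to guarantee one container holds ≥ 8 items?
n = (8 − 1)·25 + 1 = 176

By the generalised pigeonhole principle, to guarantee some box contains ≥ r objects we need more than (r − 1) · k objects total. Threshold: n = (r − 1) · k + 1. With r = 8 and k = 25: n = 7 · 25 + 1 = 175 + 1 = 176. For n = 175 = 7 · 25, we can put exactly 7 objects in every box, avoiding 8 in any single one — so 176 is tight.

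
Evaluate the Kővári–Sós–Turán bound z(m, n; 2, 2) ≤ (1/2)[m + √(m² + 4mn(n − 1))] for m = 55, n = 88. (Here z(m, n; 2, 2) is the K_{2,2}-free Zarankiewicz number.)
z(55, 88; 2, 2) ≤ (1/2)[55 + √(55² + 4·55·88·87)] = (1/2)[55 + √1687345] = 676.9892

Kővári–Sós–Turán: let r_1, ..., r_55 be the row sums and z = Σ r_i the total number of 1s. Each pair of columns can share at most one row with both entries 1 (else a 2×2 all-ones block appears), so Σ_i C(r_i, 2) ≤ C(88, 2) = 3828. By convexity Σ_i C(r_i, 2) ≥ 55·C(z/55, 2) = z(z − 55)/(2·55), giving z² − 55z − 55·88·87 ≤ 0 and hence z ≤ (1/2)[55 + √(3025 + 4·421080)] = (1/2)[55 + √1687345] ≈ (1/2)(55 + 1298.9784) = 676.9892.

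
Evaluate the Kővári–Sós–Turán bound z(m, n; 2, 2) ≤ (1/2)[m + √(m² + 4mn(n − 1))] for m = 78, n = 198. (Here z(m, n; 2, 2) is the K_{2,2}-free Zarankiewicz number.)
z(78, 198; 2, 2) ≤ (1/2)[78 + √(78² + 4·78·198·197)] = (1/2)[78 + √12175956] = 1783.7031

Kővári–Sós–Turán: let r_1, ..., r_78 be the row sums and z = Σ r_i the total number of 1s. Each pair of columns can share at most one row with both entries 1 (else a 2×2 all-ones block appears), so Σ_i C(r_i, 2) ≤ C(198, 2) = 19503. By convexity Σ_i C(r_i, 2) ≥ 78·C(z/78, 2) = z(z − 78)/(2·78), giving z² − 78z − 78·198·197 ≤ 0 and hence z ≤ (1/2)[78 + √(6084 + 4·3042468)] = (1/2)[78 + √12175956] ≈ (1/2)(78 + 3489.4063) = 1783.7031.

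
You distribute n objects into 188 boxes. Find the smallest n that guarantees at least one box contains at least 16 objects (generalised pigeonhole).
n = (16 − 1)·188 + 1 = 2821

By the generalised pigeonhole principle, to guarantee some box contains ≥ r objects we need more than (r − 1) · k objects total. Threshold: n = (r − 1) · k + 1. With r = 16 and k = 188: n = 15 · 188 + 1 = 2820 + 1 = 2821. For n = 2820 = 15 · 188, we can put exactly 15 objects in every box, avoiding 16 in any single one — so 2821 is tight.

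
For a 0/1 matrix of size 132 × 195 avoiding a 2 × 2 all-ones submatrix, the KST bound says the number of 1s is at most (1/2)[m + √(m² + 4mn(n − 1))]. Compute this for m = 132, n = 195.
z(132, 195; 2, 2) ≤ (1/2)[132 + √(132² + 4·132·195·194)] = (1/2)[132 + √19991664] = 2301.6019

Kővári–Sós–Turán: let r_1, ..., r_132 be the row sums and z = Σ r_i the total number of 1s. Each pair of columns can share at most one row with both entries 1 (else a 2×2 all-ones block appears), so Σ_i C(r_i, 2) ≤ C(195, 2) = 18915. By convexity Σ_i C(r_i, 2) ≥ 132·C(z/132, 2) = z(z − 132)/(2·132), giving z² − 132z − 132·195·194 ≤ 0 and hence z ≤ (1/2)[132 + √(17424 + 4·4993560)] = (1/2)[132 + √19991664] ≈ (1/2)(132 + 4471.2039) = 2301.6019.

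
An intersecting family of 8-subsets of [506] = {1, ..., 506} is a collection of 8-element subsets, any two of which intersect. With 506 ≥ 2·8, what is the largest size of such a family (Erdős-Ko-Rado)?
max |F| = C(505, 7) = 1593937749223500

Erdős-Ko-Rado (1961): when n ≥ 2k, max |F| = C(n−1, k−1). The bound is attained by the star {A : i ∈ A} for any fixed i ∈ [n]. Here C(506−1, 8−1) = C(505, 7) = 1593937749223500.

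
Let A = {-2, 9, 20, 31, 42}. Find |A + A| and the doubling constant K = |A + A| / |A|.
K = |A + A| / |A| = 9/5

Enumerate A + A = {a + b : a, b ∈ A}. With |A| = 5, there are |A|^2 = 25 ordered sum pairs; collecting distinct values, A + A = {-4, 7, 18, 29, 40, 51, 62, 73, 84}, so |A + A| = 9. Thus K = 9/5. Here |A + A| = 2|A| − 1 = 9, the minimum possible — so K = 9/5 is minimal, which holds iff A is an arithmetic progression.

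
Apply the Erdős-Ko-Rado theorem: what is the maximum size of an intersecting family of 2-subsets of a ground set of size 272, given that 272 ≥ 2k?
max |F| = C(271, 1) = 271

Erdős-Ko-Rado (1961): when n ≥ 2k, max |F| = C(n−1, k−1). The bound is attained by the star {A : i ∈ A} for any fixed i ∈ [n]. Here C(272−1, 2−1) = C(271, 1) = 271.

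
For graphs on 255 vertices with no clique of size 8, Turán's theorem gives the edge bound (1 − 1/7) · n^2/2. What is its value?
Turán density bound = (6/7) · 255^2/2 = 195075/7 ≈ 27867.8571

Turán's theorem: ex(n, K_{r+1}) is achieved by the complete r-partite Turán graph T(n, r) with parts as balanced as possible, and is at most (1 − 1/r) · n^2/2. For r = 7, n = 255: the density bound is (6/7) · 65025/2 = 195075/7 ≈ 27867.8571. The integer-valued extremum is e(T(255, 7)) = 27867, which is strictly less than the density bound 195075/7 since 7 ∤ 255 (the parts of T(255, 7) cannot all be equal).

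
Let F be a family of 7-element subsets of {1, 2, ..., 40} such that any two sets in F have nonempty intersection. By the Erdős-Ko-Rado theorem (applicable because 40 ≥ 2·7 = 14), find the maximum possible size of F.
max |F| = C(39, 6) = 3262623

Erdős-Ko-Rado (1961): when n ≥ 2k, max |F| = C(n−1, k−1). The bound is attained by the star {A : i ∈ A} for any fixed i ∈ [n]. Here C(40−1, 7−1) = C(39, 6) = 3262623.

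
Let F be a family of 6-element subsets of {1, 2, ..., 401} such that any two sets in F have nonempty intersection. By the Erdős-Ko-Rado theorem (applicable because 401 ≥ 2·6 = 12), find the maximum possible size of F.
max |F| = C(400, 5) = 83218600080

Erdős-Ko-Rado (1961): when n ≥ 2k, max |F| = C(n−1, k−1). The bound is attained by the star {A : i ∈ A} for any fixed i ∈ [n]. Here C(401−1, 6−1) = C(400, 5) = 83218600080.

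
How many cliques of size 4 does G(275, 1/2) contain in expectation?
E[# K_4] = C(275, 4) · (1/2)^C(4, 2) = 233132900 / 2^6 = 58283225/16 = 3642701.5625

For each 4-subset S of vertices (there are C(275, 4) = 233132900 such S), let X_S = 1 if S induces a K_4 (all C(4, 2) = 6 edges present). Then P(X_S = 1) = (1/2)^6 = 1/64. By linearity of expectation, E[# K_4] = C(275, 4) · (1/2)^6 = 233132900 / 64 = 58283225/16 = 3642701.5625.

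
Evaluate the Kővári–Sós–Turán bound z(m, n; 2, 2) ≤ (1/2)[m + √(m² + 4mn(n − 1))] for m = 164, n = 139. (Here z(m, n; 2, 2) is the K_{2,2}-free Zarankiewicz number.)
z(164, 139; 2, 2) ≤ (1/2)[164 + √(164² + 4·164·139·138)] = (1/2)[164 + √12610288] = 1857.5484

Kővári–Sós–Turán: let r_1, ..., r_164 be the row sums and z = Σ r_i the total number of 1s. Each pair of columns can share at most one row with both entries 1 (else a 2×2 all-ones block appears), so Σ_i C(r_i, 2) ≤ C(139, 2) = 9591. By convexity Σ_i C(r_i, 2) ≥ 164·C(z/164, 2) = z(z − 164)/(2·164), giving z² − 164z − 164·139·138 ≤ 0 and hence z ≤ (1/2)[164 + √(26896 + 4·3145848)] = (1/2)[164 + √12610288] ≈ (1/2)(164 + 3551.0967) = 1857.5484.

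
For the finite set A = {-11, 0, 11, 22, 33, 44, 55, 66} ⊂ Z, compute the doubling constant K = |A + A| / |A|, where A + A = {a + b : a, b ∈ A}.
K = |A + A| / |A| = 15/8

Enumerate A + A = {a + b : a, b ∈ A}. With |A| = 8, there are |A|^2 = 64 ordered sum pairs; collecting distinct values, A + A = {-22, -11, 0, 11, 22, 33, 44, 55, 66, 77, 88, 99, 110, 121, 132}, so |A + A| = 15. Thus K = 15/8. Here |A + A| = 2|A| − 1 = 15, the minimum possible — so K = 15/8 is minimal, which holds iff A is an arithmetic progression.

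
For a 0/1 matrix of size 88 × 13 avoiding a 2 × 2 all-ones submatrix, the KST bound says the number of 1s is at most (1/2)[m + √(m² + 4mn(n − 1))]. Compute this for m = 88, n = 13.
z(88, 13; 2, 2) ≤ (1/2)[88 + √(88² + 4·88·13·12)] = (1/2)[88 + √62656] = 169.1559

Kővári–Sós–Turán: let r_1, ..., r_88 be the row sums and z = Σ r_i the total number of 1s. Each pair of columns can share at most one row with both entries 1 (else a 2×2 all-ones block appears), so Σ_i C(r_i, 2) ≤ C(13, 2) = 78. By convexity Σ_i C(r_i, 2) ≥ 88·C(z/88, 2) = z(z − 88)/(2·88), giving z² − 88z − 88·13·12 ≤ 0 and hence z ≤ (1/2)[88 + √(7744 + 4·13728)] = (1/2)[88 + √62656] ≈ (1/2)(88 + 250.3118) = 169.1559.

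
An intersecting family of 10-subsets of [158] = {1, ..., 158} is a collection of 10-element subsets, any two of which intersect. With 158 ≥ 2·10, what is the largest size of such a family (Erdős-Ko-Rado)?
max |F| = C(157, 9) = 126445427890925

Erdős-Ko-Rado (1961): when n ≥ 2k, max |F| = C(n−1, k−1). The bound is attained by the star {A : i ∈ A} for any fixed i ∈ [n]. Here C(158−1, 10−1) = C(157, 9) = 126445427890925.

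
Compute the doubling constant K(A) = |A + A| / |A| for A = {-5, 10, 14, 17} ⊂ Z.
K = |A + A| / |A| = 10/4 = 5/2

Enumerate A + A = {a + b : a, b ∈ A}. With |A| = 4, there are |A|^2 = 16 ordered sum pairs; collecting distinct values, A + A = {-10, 5, 9, 12, 20, 24, 27, 28, 31, 34}, so |A + A| = 10. Thus K = 10/4 = 5/2. For comparison, the minimum possible |A + A| over all 4-element sets is 2·4 − 1 = 7 (so min K = 7/4), attained only by arithmetic progressions.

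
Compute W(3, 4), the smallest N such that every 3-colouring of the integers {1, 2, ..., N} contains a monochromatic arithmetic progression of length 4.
W(3, 4) = 293

This is a classical value, W(3, 4) = 293, established by combining an explicit 3-colouring of {1, ..., 292} with no monochromatic 4-AP (giving the lower bound W(3, 4) > 292) and a finite case analysis / exhaustive computer search showing every 3-colouring of {1, ..., 293} has such an AP.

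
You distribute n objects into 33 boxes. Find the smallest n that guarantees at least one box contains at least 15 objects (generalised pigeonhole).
n = (15 − 1)·33 + 1 = 463

By the generalised pigeonhole principle, to guarantee some box contains ≥ r objects we need more than (r − 1) · k objects total. Threshold: n = (r − 1) · k + 1. With r = 15 and k = 33: n = 14 · 33 + 1 = 462 + 1 = 463. For n = 462 = 14 · 33, we can put exactly 14 objects in every box, avoiding 15 in any single one — so 463 is tight.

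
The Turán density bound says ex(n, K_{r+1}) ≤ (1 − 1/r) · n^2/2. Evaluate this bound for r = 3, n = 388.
Turán density bound = (2/3) · 388^2/2 = 150544/3 ≈ 50181.3333

Turán's theorem: ex(n, K_{r+1}) is achieved by the complete r-partite Turán graph T(n, r) with parts as balanced as possible, and is at most (1 − 1/r) · n^2/2. For r = 3, n = 388: the density bound is (2/3) · 150544/2 = 150544/3 ≈ 50181.3333. The integer-valued extremum is e(T(388, 3)) = 50181, which is strictly less than the density bound 150544/3 since 3 ∤ 388 (the parts of T(388, 3) cannot all be equal).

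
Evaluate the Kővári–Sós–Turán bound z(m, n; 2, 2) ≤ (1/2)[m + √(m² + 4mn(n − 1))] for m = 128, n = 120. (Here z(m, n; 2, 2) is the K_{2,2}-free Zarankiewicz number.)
z(128, 120; 2, 2) ≤ (1/2)[128 + √(128² + 4·128·120·119)] = (1/2)[128 + √7327744] = 1417.4903

Kővári–Sós–Turán: let r_1, ..., r_128 be the row sums and z = Σ r_i the total number of 1s. Each pair of columns can share at most one row with both entries 1 (else a 2×2 all-ones block appears), so Σ_i C(r_i, 2) ≤ C(120, 2) = 7140. By convexity Σ_i C(r_i, 2) ≥ 128·C(z/128, 2) = z(z − 128)/(2·128), giving z² − 128z − 128·120·119 ≤ 0 and hence z ≤ (1/2)[128 + √(16384 + 4·1827840)] = (1/2)[128 + √7327744] ≈ (1/2)(128 + 2706.9806) = 1417.4903.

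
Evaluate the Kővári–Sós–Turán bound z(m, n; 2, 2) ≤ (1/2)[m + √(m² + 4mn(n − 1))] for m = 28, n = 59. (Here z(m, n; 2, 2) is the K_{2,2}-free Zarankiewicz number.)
z(28, 59; 2, 2) ≤ (1/2)[28 + √(28² + 4·28·59·58)] = (1/2)[28 + √384048] = 323.858

Kővári–Sós–Turán: let r_1, ..., r_28 be the row sums and z = Σ r_i the total number of 1s. Each pair of columns can share at most one row with both entries 1 (else a 2×2 all-ones block appears), so Σ_i C(r_i, 2) ≤ C(59, 2) = 1711. By convexity Σ_i C(r_i, 2) ≥ 28·C(z/28, 2) = z(z − 28)/(2·28), giving z² − 28z − 28·59·58 ≤ 0 and hence z ≤ (1/2)[28 + √(784 + 4·95816)] = (1/2)[28 + √384048] ≈ (1/2)(28 + 619.7161) = 323.858.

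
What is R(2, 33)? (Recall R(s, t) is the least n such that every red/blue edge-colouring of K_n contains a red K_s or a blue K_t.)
R(2, 33) = 33

R(2, k) = k for all k ≥ 2: in a 2-colouring of K_k, either some edge is red (a red K_2) or all edges are blue (a blue K_k). And K_{32} coloured all-blue has no blue K_33, so R(2, 33) > 32. Hence R(2, 33) = 33.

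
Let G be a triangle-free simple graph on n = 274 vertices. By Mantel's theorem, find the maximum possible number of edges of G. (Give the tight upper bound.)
ex(274, K_3) = ⌊274^2/4⌋ = 18769

Mantel (1907): a triangle-free graph on n vertices has at most ⌊n^2/4⌋ edges, with equality for the complete bipartite graph K_{⌊n/2⌋, ⌈n/2⌉}. For n = 274: ⌊274^2/4⌋ = ⌊75076/4⌋ = 18769. The extremal graph is K_{137, 137}, which has 137·137 = 18769 edges.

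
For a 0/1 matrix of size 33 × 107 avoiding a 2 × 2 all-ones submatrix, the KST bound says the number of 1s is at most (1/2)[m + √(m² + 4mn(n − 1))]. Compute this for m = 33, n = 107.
z(33, 107; 2, 2) ≤ (1/2)[33 + √(33² + 4·33·107·106)] = (1/2)[33 + √1498233] = 628.5116

Kővári–Sós–Turán: let r_1, ..., r_33 be the row sums and z = Σ r_i the total number of 1s. Each pair of columns can share at most one row with both entries 1 (else a 2×2 all-ones block appears), so Σ_i C(r_i, 2) ≤ C(107, 2) = 5671. By convexity Σ_i C(r_i, 2) ≥ 33·C(z/33, 2) = z(z − 33)/(2·33), giving z² − 33z − 33·107·106 ≤ 0 and hence z ≤ (1/2)[33 + √(1089 + 4·374286)] = (1/2)[33 + √1498233] ≈ (1/2)(33 + 1224.0233) = 628.5116.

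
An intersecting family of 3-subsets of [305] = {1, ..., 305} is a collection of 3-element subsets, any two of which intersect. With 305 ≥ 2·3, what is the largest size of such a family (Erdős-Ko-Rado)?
max |F| = C(304, 2) = 46056

The Erdős-Ko-Rado theorem states: for n ≥ 2k, an intersecting family of k-subsets of an n-element set has size at most C(n − 1, k − 1), with equality for 'star' families {A ⊆ [n] : |A| = k, i ∈ A} (fix an element i). For n = 305, k = 3: C(304, 2) = 46056.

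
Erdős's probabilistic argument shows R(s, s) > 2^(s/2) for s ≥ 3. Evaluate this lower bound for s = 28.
2^(28/2) = 16384; so R(28, 28) > 16384

Colour each edge of K_n uniformly at random with red/blue. The expected number of monochromatic K_28 is C(n, 28) · 2 · 2^(−C(28,2)). If C(n, 28) · 2^(1 − C(28,2)) < 1, then with positive probability no monochromatic K_28 exists, so R(28, 28) > n. The standard estimate C(n, 28) ≤ n^28/28! shows this inequality holds whenever n ≤ 2^(28/2) (since 28! · 2^(C(28,2) − 1) > 2^(28^2/2) ≥ n^28). Hence R(28, 28) > 2^(28/2) = 16384.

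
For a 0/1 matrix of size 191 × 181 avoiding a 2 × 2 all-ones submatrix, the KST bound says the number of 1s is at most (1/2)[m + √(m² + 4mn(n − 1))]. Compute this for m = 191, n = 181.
z(191, 181; 2, 2) ≤ (1/2)[191 + √(191² + 4·191·181·180)] = (1/2)[191 + √24927601] = 2591.8774

Kővári–Sós–Turán: let r_1, ..., r_191 be the row sums and z = Σ r_i the total number of 1s. Each pair of columns can share at most one row with both entries 1 (else a 2×2 all-ones block appears), so Σ_i C(r_i, 2) ≤ C(181, 2) = 16290. By convexity Σ_i C(r_i, 2) ≥ 191·C(z/191, 2) = z(z − 191)/(2·191), giving z² − 191z − 191·181·180 ≤ 0 and hence z ≤ (1/2)[191 + √(36481 + 4·6222780)] = (1/2)[191 + √24927601] ≈ (1/2)(191 + 4992.7549) = 2591.8774.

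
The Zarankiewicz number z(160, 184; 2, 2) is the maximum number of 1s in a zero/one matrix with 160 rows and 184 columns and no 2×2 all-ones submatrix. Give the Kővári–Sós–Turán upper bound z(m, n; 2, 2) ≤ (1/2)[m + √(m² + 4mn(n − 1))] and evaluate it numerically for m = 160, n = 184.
z(160, 184; 2, 2) ≤ (1/2)[160 + √(160² + 4·160·184·183)] = (1/2)[160 + √21575680] = 2402.4814

Kővári–Sós–Turán: let r_1, ..., r_160 be the row sums and z = Σ r_i the total number of 1s. Each pair of columns can share at most one row with both entries 1 (else a 2×2 all-ones block appears), so Σ_i C(r_i, 2) ≤ C(184, 2) = 16836. By convexity Σ_i C(r_i, 2) ≥ 160·C(z/160, 2) = z(z − 160)/(2·160), giving z² − 160z − 160·184·183 ≤ 0 and hence z ≤ (1/2)[160 + √(25600 + 4·5387520)] = (1/2)[160 + √21575680] ≈ (1/2)(160 + 4644.9629) = 2402.4814.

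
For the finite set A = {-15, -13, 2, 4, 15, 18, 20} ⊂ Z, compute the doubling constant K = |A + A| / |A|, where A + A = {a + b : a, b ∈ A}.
K = |A + A| / |A| = 25/7

Enumerate A + A = {a + b : a, b ∈ A}. With |A| = 7, there are |A|^2 = 49 ordered sum pairs; collecting distinct values, A + A = {-30, -28, -26, -13, -11, -9, 0, 2, 3, 4, 5, 6, 7, 8, 17, 19, 20, 22, 24, 30, 33, 35, 36, 38, 40}, so |A + A| = 25. Thus K = 25/7. For comparison, the minimum possible |A + A| over all 7-element sets is 2·7 − 1 = 13 (so min K = 13/7), attained only by arithmetic progressions.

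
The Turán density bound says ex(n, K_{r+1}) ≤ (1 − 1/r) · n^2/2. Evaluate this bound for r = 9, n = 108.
Turán density bound = (8/9) · 108^2/2 = 5184

Turán's theorem: ex(n, K_{r+1}) is achieved by the complete r-partite Turán graph T(n, r) with parts as balanced as possible, and is at most (1 − 1/r) · n^2/2. For r = 9, n = 108: the density bound is (8/9) · 11664/2 = 5184. Since 9 ∣ 108, the Turán graph T(108, 9) has parts of equal size 12, and its edge count e(T(108, 9)) = 5184 attains the density bound exactly.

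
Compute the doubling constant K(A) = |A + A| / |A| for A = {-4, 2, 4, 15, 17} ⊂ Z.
K = |A + A| / |A| = 14/5

Enumerate A + A = {a + b : a, b ∈ A}. With |A| = 5, there are |A|^2 = 25 ordered sum pairs; collecting distinct values, A + A = {-8, -2, 0, 4, 6, 8, 11, 13, 17, 19, 21, 30, 32, 34}, so |A + A| = 14. Thus K = 14/5. For comparison, the minimum possible |A + A| over all 5-element sets is 2·5 − 1 = 9 (so min K = 9/5), attained only by arithmetic progressions.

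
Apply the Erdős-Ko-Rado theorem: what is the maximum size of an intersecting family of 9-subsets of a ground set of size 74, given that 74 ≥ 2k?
max |F| = C(73, 8) = 13442126049

The Erdős-Ko-Rado theorem states: for n ≥ 2k, an intersecting family of k-subsets of an n-element set has size at most C(n − 1, k − 1), with equality for 'star' families {A ⊆ [n] : |A| = k, i ∈ A} (fix an element i). For n = 74, k = 9: C(73, 8) = 13442126049.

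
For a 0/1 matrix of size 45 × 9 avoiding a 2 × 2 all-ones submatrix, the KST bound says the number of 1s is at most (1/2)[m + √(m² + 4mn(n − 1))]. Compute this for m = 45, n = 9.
z(45, 9; 2, 2) ≤ (1/2)[45 + √(45² + 4·45·9·8)] = (1/2)[45 + √14985] = 83.7066

Kővári–Sós–Turán: let r_1, ..., r_45 be the row sums and z = Σ r_i the total number of 1s. Each pair of columns can share at most one row with both entries 1 (else a 2×2 all-ones block appears), so Σ_i C(r_i, 2) ≤ C(9, 2) = 36. By convexity Σ_i C(r_i, 2) ≥ 45·C(z/45, 2) = z(z − 45)/(2·45), giving z² − 45z − 45·9·8 ≤ 0 and hence z ≤ (1/2)[45 + √(2025 + 4·3240)] = (1/2)[45 + √14985] ≈ (1/2)(45 + 122.4132) = 83.7066.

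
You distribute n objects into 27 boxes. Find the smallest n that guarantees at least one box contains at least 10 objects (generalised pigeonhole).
n = (10 − 1)·27 + 1 = 244

By the generalised pigeonhole principle, to guarantee some box contains ≥ r objects we need more than (r − 1) · k objects total. Threshold: n = (r − 1) · k + 1. With r = 10 and k = 27: n = 9 · 27 + 1 = 243 + 1 = 244. For n = 243 = 9 · 27, we can put exactly 9 objects in every box, avoiding 10 in any single one — so 244 is tight.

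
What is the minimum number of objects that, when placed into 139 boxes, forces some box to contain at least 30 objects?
n = (30 − 1)·139 + 1 = 4032

By the generalised pigeonhole principle, to guarantee some box contains ≥ r objects we need more than (r − 1) · k objects total. Threshold: n = (r − 1) · k + 1. With r = 30 and k = 139: n = 29 · 139 + 1 = 4031 + 1 = 4032. For n = 4031 = 29 · 139, we can put exactly 29 objects in every box, avoiding 30 in any single one — so 4032 is tight.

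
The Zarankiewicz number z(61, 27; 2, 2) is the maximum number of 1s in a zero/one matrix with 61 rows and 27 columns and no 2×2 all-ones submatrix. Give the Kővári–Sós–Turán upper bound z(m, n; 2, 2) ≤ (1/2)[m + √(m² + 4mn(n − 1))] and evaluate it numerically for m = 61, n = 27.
z(61, 27; 2, 2) ≤ (1/2)[61 + √(61² + 4·61·27·26)] = (1/2)[61 + √175009] = 239.6704

Kővári–Sós–Turán: let r_1, ..., r_61 be the row sums and z = Σ r_i the total number of 1s. Each pair of columns can share at most one row with both entries 1 (else a 2×2 all-ones block appears), so Σ_i C(r_i, 2) ≤ C(27, 2) = 351. By convexity Σ_i C(r_i, 2) ≥ 61·C(z/61, 2) = z(z − 61)/(2·61), giving z² − 61z − 61·27·26 ≤ 0 and hence z ≤ (1/2)[61 + √(3721 + 4·42822)] = (1/2)[61 + √175009] ≈ (1/2)(61 + 418.3408) = 239.6704.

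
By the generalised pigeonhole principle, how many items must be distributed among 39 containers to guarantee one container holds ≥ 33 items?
n = (33 − 1)·39 + 1 = 1249

By the generalised pigeonhole principle, to guarantee some box contains ≥ r objects we need more than (r − 1) · k objects total. Threshold: n = (r − 1) · k + 1. With r = 33 and k = 39: n = 32 · 39 + 1 = 1248 + 1 = 1249. For n = 1248 = 32 · 39, we can put exactly 32 objects in every box, avoiding 33 in any single one — so 1249 is tight.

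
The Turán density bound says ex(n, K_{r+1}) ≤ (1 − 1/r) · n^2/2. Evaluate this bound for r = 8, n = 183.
Turán density bound = (7/8) · 183^2/2 = 234423/16 ≈ 14651.4375

Turán's theorem: ex(n, K_{r+1}) is achieved by the complete r-partite Turán graph T(n, r) with parts as balanced as possible, and is at most (1 − 1/r) · n^2/2. For r = 8, n = 183: the density bound is (7/8) · 33489/2 = 234423/16 ≈ 14651.4375. The integer-valued extremum is e(T(183, 8)) = 14651, which is strictly less than the density bound 234423/16 since 8 ∤ 183 (the parts of T(183, 8) cannot all be equal).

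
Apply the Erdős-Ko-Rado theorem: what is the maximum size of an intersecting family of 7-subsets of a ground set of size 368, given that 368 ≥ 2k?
max |F| = C(367, 6) = 3257047534741

The Erdős-Ko-Rado theorem states: for n ≥ 2k, an intersecting family of k-subsets of an n-element set has size at most C(n − 1, k − 1), with equality for 'star' families {A ⊆ [n] : |A| = k, i ∈ A} (fix an element i). For n = 368, k = 7: C(367, 6) = 3257047534741.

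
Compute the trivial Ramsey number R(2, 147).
R(2, 147) = 147

R(2, k) = k for all k ≥ 2: in a 2-colouring of K_k, either some edge is red (a red K_2) or all edges are blue (a blue K_k). And K_{146} coloured all-blue has no blue K_147, so R(2, 147) > 146. Hence R(2, 147) = 147.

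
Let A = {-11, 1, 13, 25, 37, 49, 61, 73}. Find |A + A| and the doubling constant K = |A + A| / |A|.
K = |A + A| / |A| = 15/8

Enumerate A + A = {a + b : a, b ∈ A}. With |A| = 8, there are |A|^2 = 64 ordered sum pairs; collecting distinct values, A + A = {-22, -10, 2, 14, 26, 38, 50, 62, 74, 86, 98, 110, 122, 134, 146}, so |A + A| = 15. Thus K = 15/8. Here |A + A| = 2|A| − 1 = 15, the minimum possible — so K = 15/8 is minimal, which holds iff A is an arithmetic progression.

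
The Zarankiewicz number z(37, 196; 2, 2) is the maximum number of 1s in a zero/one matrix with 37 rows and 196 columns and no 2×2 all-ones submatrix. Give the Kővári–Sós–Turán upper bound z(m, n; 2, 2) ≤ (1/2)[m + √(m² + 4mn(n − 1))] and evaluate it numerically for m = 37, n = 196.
z(37, 196; 2, 2) ≤ (1/2)[37 + √(37² + 4·37·196·195)] = (1/2)[37 + √5657929] = 1207.8201

Kővári–Sós–Turán: let r_1, ..., r_37 be the row sums and z = Σ r_i the total number of 1s. Each pair of columns can share at most one row with both entries 1 (else a 2×2 all-ones block appears), so Σ_i C(r_i, 2) ≤ C(196, 2) = 19110. By convexity Σ_i C(r_i, 2) ≥ 37·C(z/37, 2) = z(z − 37)/(2·37), giving z² − 37z − 37·196·195 ≤ 0 and hence z ≤ (1/2)[37 + √(1369 + 4·1414140)] = (1/2)[37 + √5657929] ≈ (1/2)(37 + 2378.6402) = 1207.8201.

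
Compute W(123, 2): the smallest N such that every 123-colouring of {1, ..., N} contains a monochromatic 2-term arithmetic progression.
W(123, 2) = 123 + 1 = 124

A 2-term AP is any pair of integers, so a monochromatic 2-AP exists iff some colour is used at least twice. With 123 colours, the colouring i ↦ i on {1, ..., 123} uses each colour once, avoiding any monochromatic pair, so W(123, 2) > 123. For {1, ..., 124}, pigeonhole forces two integers of the same colour, which form a monochromatic 2-AP. Hence W(123, 2) = 124.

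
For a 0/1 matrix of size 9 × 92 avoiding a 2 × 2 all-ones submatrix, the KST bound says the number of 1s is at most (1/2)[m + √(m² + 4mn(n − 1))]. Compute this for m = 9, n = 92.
z(9, 92; 2, 2) ≤ (1/2)[9 + √(9² + 4·9·92·91)] = (1/2)[9 + √301473] = 279.0328

Kővári–Sós–Turán: let r_1, ..., r_9 be the row sums and z = Σ r_i the total number of 1s. Each pair of columns can share at most one row with both entries 1 (else a 2×2 all-ones block appears), so Σ_i C(r_i, 2) ≤ C(92, 2) = 4186. By convexity Σ_i C(r_i, 2) ≥ 9·C(z/9, 2) = z(z − 9)/(2·9), giving z² − 9z − 9·92·91 ≤ 0 and hence z ≤ (1/2)[9 + √(81 + 4·75348)] = (1/2)[9 + √301473] ≈ (1/2)(9 + 549.0656) = 279.0328.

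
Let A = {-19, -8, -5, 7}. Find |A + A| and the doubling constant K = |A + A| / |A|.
K = |A + A| / |A| = 10/4 = 5/2

Enumerate A + A = {a + b : a, b ∈ A}. With |A| = 4, there are |A|^2 = 16 ordered sum pairs; collecting distinct values, A + A = {-38, -27, -24, -16, -13, -12, -10, -1, 2, 14}, so |A + A| = 10. Thus K = 10/4 = 5/2. For comparison, the minimum possible |A + A| over all 4-element sets is 2·4 − 1 = 7 (so min K = 7/4), attained only by arithmetic progressions.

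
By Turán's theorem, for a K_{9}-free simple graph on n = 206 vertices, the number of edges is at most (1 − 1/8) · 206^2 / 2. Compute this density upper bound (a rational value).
Turán density bound = (7/8) · 206^2/2 = 74263/4 ≈ 18565.75

Turán's theorem: ex(n, K_{r+1}) is achieved by the complete r-partite Turán graph T(n, r) with parts as balanced as possible, and is at most (1 − 1/r) · n^2/2. For r = 8, n = 206: the density bound is (7/8) · 42436/2 = 74263/4 ≈ 18565.75. The integer-valued extremum is e(T(206, 8)) = 18565, which is strictly less than the density bound 74263/4 since 8 ∤ 206 (the parts of T(206, 8) cannot all be equal).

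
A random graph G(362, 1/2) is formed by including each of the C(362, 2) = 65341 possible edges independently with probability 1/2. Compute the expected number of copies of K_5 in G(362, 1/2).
E[# K_5] = C(362, 5) · (1/2)^C(5, 2) = 50386536012 / 2^10 = 12596634003/256 ≈ 49205601.574219

For each 5-subset S of vertices (there are C(362, 5) = 50386536012 such S), let X_S = 1 if S induces a K_5 (all C(5, 2) = 10 edges present). Then P(X_S = 1) = (1/2)^10 = 1/1024. By linearity of expectation, E[# K_5] = C(362, 5) · (1/2)^10 = 50386536012 / 1024 = 12596634003/256 ≈ 49205601.574219.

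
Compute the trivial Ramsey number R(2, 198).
R(2, 198) = 198

R(2, k) = k for all k ≥ 2: in a 2-colouring of K_k, either some edge is red (a red K_2) or all edges are blue (a blue K_k). And K_{197} coloured all-blue has no blue K_198, so R(2, 198) > 197. Hence R(2, 198) = 198.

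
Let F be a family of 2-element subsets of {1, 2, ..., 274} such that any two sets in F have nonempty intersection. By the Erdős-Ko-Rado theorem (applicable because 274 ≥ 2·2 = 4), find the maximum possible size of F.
max |F| = C(273, 1) = 273

Erdős-Ko-Rado (1961): when n ≥ 2k, max |F| = C(n−1, k−1). The bound is attained by the star {A : i ∈ A} for any fixed i ∈ [n]. Here C(274−1, 2−1) = C(273, 1) = 273.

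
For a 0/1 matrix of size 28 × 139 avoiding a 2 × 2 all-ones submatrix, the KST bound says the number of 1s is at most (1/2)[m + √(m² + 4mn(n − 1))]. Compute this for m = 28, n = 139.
z(28, 139; 2, 2) ≤ (1/2)[28 + √(28² + 4·28·139·138)] = (1/2)[28 + √2149168] = 747.002

Kővári–Sós–Turán: let r_1, ..., r_28 be the row sums and z = Σ r_i the total number of 1s. Each pair of columns can share at most one row with both entries 1 (else a 2×2 all-ones block appears), so Σ_i C(r_i, 2) ≤ C(139, 2) = 9591. By convexity Σ_i C(r_i, 2) ≥ 28·C(z/28, 2) = z(z − 28)/(2·28), giving z² − 28z − 28·139·138 ≤ 0 and hence z ≤ (1/2)[28 + √(784 + 4·537096)] = (1/2)[28 + √2149168] ≈ (1/2)(28 + 1466.0041) = 747.002.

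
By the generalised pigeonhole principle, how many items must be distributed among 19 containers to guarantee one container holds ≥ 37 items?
n = (37 − 1)·19 + 1 = 685

By the generalised pigeonhole principle, to guarantee some box contains ≥ r objects we need more than (r − 1) · k objects total. Threshold: n = (r − 1) · k + 1. With r = 37 and k = 19: n = 36 · 19 + 1 = 684 + 1 = 685. For n = 684 = 36 · 19, we can put exactly 36 objects in every box, avoiding 37 in any single one — so 685 is tight.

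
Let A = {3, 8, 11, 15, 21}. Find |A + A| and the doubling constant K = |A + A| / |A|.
K = |A + A| / |A| = 15/5 = 3

Enumerate A + A = {a + b : a, b ∈ A}. With |A| = 5, there are |A|^2 = 25 ordered sum pairs; collecting distinct values, A + A = {6, 11, 14, 16, 18, 19, 22, 23, 24, 26, 29, 30, 32, 36, 42}, so |A + A| = 15. Thus K = 15/5 = 3. For comparison, the minimum possible |A + A| over all 5-element sets is 2·5 − 1 = 9 (so min K = 9/5), attained only by arithmetic progressions.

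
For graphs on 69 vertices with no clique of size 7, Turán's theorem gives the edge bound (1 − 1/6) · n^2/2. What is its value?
Turán density bound = (5/6) · 69^2/2 = 7935/4 ≈ 1983.75

Turán's theorem: ex(n, K_{r+1}) is achieved by the complete r-partite Turán graph T(n, r) with parts as balanced as possible, and is at most (1 − 1/r) · n^2/2. For r = 6, n = 69: the density bound is (5/6) · 4761/2 = 7935/4 ≈ 1983.75. The integer-valued extremum is e(T(69, 6)) = 1983, which is strictly less than the density bound 7935/4 since 6 ∤ 69 (the parts of T(69, 6) cannot all be equal).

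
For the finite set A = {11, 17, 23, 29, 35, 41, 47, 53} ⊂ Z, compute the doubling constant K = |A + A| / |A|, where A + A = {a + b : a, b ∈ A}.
K = |A + A| / |A| = 15/8

Enumerate A + A = {a + b : a, b ∈ A}. With |A| = 8, there are |A|^2 = 64 ordered sum pairs; collecting distinct values, A + A = {22, 28, 34, 40, 46, 52, 58, 64, 70, 76, 82, 88, 94, 100, 106}, so |A + A| = 15. Thus K = 15/8. Here |A + A| = 2|A| − 1 = 15, the minimum possible — so K = 15/8 is minimal, which holds iff A is an arithmetic progression.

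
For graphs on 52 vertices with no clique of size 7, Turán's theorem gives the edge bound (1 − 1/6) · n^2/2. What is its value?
Turán density bound = (5/6) · 52^2/2 = 3380/3 ≈ 1126.6667

Turán's theorem: ex(n, K_{r+1}) is achieved by the complete r-partite Turán graph T(n, r) with parts as balanced as possible, and is at most (1 − 1/r) · n^2/2. For r = 6, n = 52: the density bound is (5/6) · 2704/2 = 3380/3 ≈ 1126.6667. The integer-valued extremum is e(T(52, 6)) = 1126, which is strictly less than the density bound 3380/3 since 6 ∤ 52 (the parts of T(52, 6) cannot all be equal).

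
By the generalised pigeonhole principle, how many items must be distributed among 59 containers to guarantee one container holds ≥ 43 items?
n = (43 − 1)·59 + 1 = 2479

By the generalised pigeonhole principle, to guarantee some box contains ≥ r objects we need more than (r − 1) · k objects total. Threshold: n = (r − 1) · k + 1. With r = 43 and k = 59: n = 42 · 59 + 1 = 2478 + 1 = 2479. For n = 2478 = 42 · 59, we can put exactly 42 objects in every box, avoiding 43 in any single one — so 2479 is tight.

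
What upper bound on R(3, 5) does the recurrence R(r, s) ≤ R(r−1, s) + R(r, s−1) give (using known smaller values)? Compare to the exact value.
R(3, 5) ≤ R(2, 5) + R(3, 4) = 5 + 9 = 14; exact value R(3, 5) = 14.

The Erdős–Szekeres recurrence R(r, s) ≤ R(r−1, s) + R(r, s−1) applied to (r, s) = (3, 5) gives
  R(3, 5) ≤ R(2, 5) + R(3, 4) = 5 + 9 = 14.
(Recall R(2, k) = k and R is symmetric.) Here the recurrence bound is tight: a matching lower-bound construction on K_{13} shows R(3, 5) > 13, so R(3, 5) = 14 exactly.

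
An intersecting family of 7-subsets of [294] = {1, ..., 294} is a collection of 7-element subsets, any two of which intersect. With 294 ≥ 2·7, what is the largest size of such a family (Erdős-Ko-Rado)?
max |F| = C(293, 6) = 834640189104

Erdős-Ko-Rado (1961): when n ≥ 2k, max |F| = C(n−1, k−1). The bound is attained by the star {A : i ∈ A} for any fixed i ∈ [n]. Here C(294−1, 7−1) = C(293, 6) = 834640189104.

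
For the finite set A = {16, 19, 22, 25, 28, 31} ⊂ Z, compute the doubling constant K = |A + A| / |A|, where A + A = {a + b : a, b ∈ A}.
K = |A + A| / |A| = 11/6

Enumerate A + A = {a + b : a, b ∈ A}. With |A| = 6, there are |A|^2 = 36 ordered sum pairs; collecting distinct values, A + A = {32, 35, 38, 41, 44, 47, 50, 53, 56, 59, 62}, so |A + A| = 11. Thus K = 11/6. Here |A + A| = 2|A| − 1 = 11, the minimum possible — so K = 11/6 is minimal, which holds iff A is an arithmetic progression.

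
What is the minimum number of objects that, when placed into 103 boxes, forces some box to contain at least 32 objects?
n = (32 − 1)·103 + 1 = 3194

By the generalised pigeonhole principle, to guarantee some box contains ≥ r objects we need more than (r − 1) · k objects total. Threshold: n = (r − 1) · k + 1. With r = 32 and k = 103: n = 31 · 103 + 1 = 3193 + 1 = 3194. For n = 3193 = 31 · 103, we can put exactly 31 objects in every box, avoiding 32 in any single one — so 3194 is tight.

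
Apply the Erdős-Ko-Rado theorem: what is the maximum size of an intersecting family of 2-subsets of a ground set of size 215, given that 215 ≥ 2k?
max |F| = C(214, 1) = 214

The Erdős-Ko-Rado theorem states: for n ≥ 2k, an intersecting family of k-subsets of an n-element set has size at most C(n − 1, k − 1), with equality for 'star' families {A ⊆ [n] : |A| = k, i ∈ A} (fix an element i). For n = 215, k = 2: C(214, 1) = 214.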